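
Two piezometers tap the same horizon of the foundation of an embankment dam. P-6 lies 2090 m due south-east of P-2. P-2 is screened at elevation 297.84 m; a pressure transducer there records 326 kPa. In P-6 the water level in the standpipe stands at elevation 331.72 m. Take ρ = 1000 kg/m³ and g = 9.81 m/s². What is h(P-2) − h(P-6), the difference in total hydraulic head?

Pressure head at P-2: ψ = P/(ρg) = 326×1000 / (1000 × 9.81) = 33.23 m.
Total head at P-2: h = z + ψ = 297.84 + 33.23 = 331.07 m.
Total head at P-6: h = 331.72 m (water level in the piezometer is the total head).
Head difference: h(P-2) − h(P-6) = 331.07 − 331.72 = -0.65 m.

Δh ≈ -0.65 m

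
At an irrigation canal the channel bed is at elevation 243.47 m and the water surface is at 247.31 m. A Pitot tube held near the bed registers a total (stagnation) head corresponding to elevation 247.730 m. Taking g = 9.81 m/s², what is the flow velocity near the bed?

v ≈ 2.87 m/s

Near the bed, under hydrostatic conditions, the piezometric head (z + ψ) equals the free-surface elevation, 247.31 m.
Velocity head = total − piezometric = 247.730 − 247.31 = 0.420 m.
v = √(2g·h_v) = √(2 × 9.81 × 0.420) = 2.87 m/s.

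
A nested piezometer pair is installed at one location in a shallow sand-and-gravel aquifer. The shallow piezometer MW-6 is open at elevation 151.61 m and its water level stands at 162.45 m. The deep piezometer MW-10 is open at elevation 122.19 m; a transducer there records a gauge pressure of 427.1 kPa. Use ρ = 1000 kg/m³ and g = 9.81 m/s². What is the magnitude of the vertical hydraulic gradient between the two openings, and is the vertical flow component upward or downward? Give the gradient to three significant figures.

Total head at MW-6: h = 162.45 m (water level in the standpipe).
Pressure head at MW-10: ψ = P/(ρg) = 427.1×1000 / (1000 × 9.81) = 43.54 m.
Total head at MW-10: h = z + ψ = 122.19 + 43.54 = 165.73 m.
Δh = h(MW-6) − h(MW-10) = 162.45 − 165.73 = -3.28 m.
Vertical separation Δz = 151.61 − 122.19 = 29.42 m.
|i_v| = |Δh| / Δz = 3.28 / 29.42 = 0.111.
Head is higher in the deep piezometer, so vertical flow is upward (discharge condition).

|i_v| ≈ 0.111; vertical flow is upward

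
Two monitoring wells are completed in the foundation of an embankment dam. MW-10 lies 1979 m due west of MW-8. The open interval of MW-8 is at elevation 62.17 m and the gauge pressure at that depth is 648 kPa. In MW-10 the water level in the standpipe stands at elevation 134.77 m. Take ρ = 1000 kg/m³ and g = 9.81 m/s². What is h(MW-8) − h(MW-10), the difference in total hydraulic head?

Pressure head at MW-8: ψ = P/(ρg) = 648×1000 / (1000 × 9.81) = 66.06 m.
Total head at MW-8: h = z + ψ = 62.17 + 66.06 = 128.23 m.
Total head at MW-10: h = 134.77 m (water level in the piezometer is the total head).
Head difference: h(MW-8) − h(MW-10) = 128.23 − 134.77 = -6.54 m.

Δh ≈ -6.54 m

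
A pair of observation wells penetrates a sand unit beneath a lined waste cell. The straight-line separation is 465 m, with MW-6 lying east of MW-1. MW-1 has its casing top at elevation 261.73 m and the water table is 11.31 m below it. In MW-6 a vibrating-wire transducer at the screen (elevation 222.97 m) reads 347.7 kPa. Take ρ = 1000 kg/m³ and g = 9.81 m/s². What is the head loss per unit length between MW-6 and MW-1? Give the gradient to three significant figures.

i ≈ 0.0172 m/m

Total head at MW-1: h = 261.73 − 11.31 = 250.42 m.
Pressure head at MW-6: ψ = P/(ρg) = 347.7×1000 / (1000 × 9.81) = 35.44 m.
Total head at MW-6: h = z + ψ = 222.97 + 35.44 = 258.41 m.
Head difference: h(MW-1) − h(MW-6) = 250.42 − 258.41 = -7.99 m.
Hydraulic gradient: i = |Δh| / L = 7.99 / 465 = 0.0172.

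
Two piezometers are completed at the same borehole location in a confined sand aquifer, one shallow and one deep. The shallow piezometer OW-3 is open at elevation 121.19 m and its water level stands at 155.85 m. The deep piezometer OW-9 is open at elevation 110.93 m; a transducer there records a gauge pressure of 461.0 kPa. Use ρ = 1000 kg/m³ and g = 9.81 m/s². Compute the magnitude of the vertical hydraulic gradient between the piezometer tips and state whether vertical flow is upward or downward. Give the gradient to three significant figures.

|i_v| ≈ 0.202; vertical flow is upward

Total head at OW-3: h = 155.85 m (water level in the standpipe).
Pressure head at OW-9: ψ = P/(ρg) = 461.0×1000 / (1000 × 9.81) = 46.99 m.
Total head at OW-9: h = z + ψ = 110.93 + 46.99 = 157.92 m.
Δh = h(OW-3) − h(OW-9) = 155.85 − 157.92 = -2.07 m.
Vertical separation Δz = 121.19 − 110.93 = 10.26 m.
|i_v| = |Δh| / Δz = 2.07 / 10.26 = 0.202.
Head is higher in the deep piezometer, so vertical flow is upward (discharge condition).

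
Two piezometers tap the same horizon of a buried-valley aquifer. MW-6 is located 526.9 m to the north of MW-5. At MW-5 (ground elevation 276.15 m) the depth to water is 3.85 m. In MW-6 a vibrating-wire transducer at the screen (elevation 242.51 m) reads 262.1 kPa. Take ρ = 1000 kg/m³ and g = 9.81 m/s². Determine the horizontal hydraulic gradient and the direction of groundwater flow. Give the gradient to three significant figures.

i ≈ 0.00583; groundwater flows toward the north

Total head at MW-5: h = 276.15 − 3.85 = 272.30 m.
Pressure head at MW-6: ψ = P/(ρg) = 262.1×1000 / (1000 × 9.81) = 26.72 m.
Total head at MW-6: h = z + ψ = 242.51 + 26.72 = 269.23 m.
Head difference: h(MW-5) − h(MW-6) = 272.30 − 269.23 = 3.07 m.
Hydraulic gradient: i = |Δh| / L = 3.07 / 526.9 = 0.00583.
Flow is from higher to lower head: from MW-5 toward MW-6, i.e. toward the north.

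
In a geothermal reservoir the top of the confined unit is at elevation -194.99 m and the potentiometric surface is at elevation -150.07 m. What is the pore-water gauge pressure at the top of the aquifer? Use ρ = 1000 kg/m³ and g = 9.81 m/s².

Pressure head at the aquifer top: ψ = h − z = -150.07 − (-194.99) = 44.92 m.
P = ρgψ = 1000 × 9.81 × 44.92 = 440665 Pa ≈ 441 kPa.

P ≈ 441 kPa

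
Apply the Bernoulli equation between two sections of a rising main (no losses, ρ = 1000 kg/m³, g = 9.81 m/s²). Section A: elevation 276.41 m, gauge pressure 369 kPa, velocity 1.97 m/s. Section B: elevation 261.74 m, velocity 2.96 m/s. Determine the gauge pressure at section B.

P₂ ≈ 510 kPa

Pressure head at A: ψ₁ = P₁/(ρg) = 369×1000 / (1000 × 9.81) = 37.61 m.
Velocity heads: v₁²/2g = 1.97²/19.62 = 0.198 m; v₂²/2g = 2.96²/19.62 = 0.447 m.
Total head H = z₁ + ψ₁ + v₁²/2g = 276.41 + 37.61 + 0.198 = 314.22 m.
ψ₂ = H − z₂ − v₂²/2g = 314.22 − 261.74 − 0.447 = 52.03 m.
P₂ = ρgψ₂ = 1000 × 9.81 × 52.03 ≈ 510 kPa.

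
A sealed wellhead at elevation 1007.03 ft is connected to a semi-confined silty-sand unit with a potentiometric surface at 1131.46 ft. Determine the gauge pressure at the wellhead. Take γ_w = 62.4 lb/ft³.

Head above the cap: Δh = 1131.46 − 1007.03 = 124.43 ft.
P = γΔh/144 = 62.4 × 124.43 / 144 = 53.9 psi.

P ≈ 53.9 psi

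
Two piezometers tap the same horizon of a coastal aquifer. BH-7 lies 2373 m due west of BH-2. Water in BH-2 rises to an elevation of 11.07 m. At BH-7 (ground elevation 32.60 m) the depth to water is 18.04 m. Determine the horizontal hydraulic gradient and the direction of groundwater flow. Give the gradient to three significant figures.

Total head at BH-2: h = 11.07 m (water level in the piezometer is the total head).
Total head at BH-7: h = 32.60 − 18.04 = 14.56 m.
Head difference: h(BH-2) − h(BH-7) = 11.07 − 14.56 = -3.49 m.
Hydraulic gradient: i = |Δh| / L = 3.49 / 2373 = 0.00147.
Flow is from higher to lower head: from BH-7 toward BH-2, i.e. toward the east.

i ≈ 0.00147; groundwater flows toward the east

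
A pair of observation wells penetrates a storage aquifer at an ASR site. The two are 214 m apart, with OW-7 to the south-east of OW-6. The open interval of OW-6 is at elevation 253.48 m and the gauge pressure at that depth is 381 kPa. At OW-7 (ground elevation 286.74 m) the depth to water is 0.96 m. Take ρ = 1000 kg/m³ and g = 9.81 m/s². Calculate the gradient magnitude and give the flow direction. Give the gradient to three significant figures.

i ≈ 0.0306; groundwater flows toward the south-east

Pressure head at OW-6: ψ = P/(ρg) = 381×1000 / (1000 × 9.81) = 38.84 m.
Total head at OW-6: h = z + ψ = 253.48 + 38.84 = 292.32 m.
Total head at OW-7: h = 286.74 − 0.96 = 285.78 m.
Head difference: h(OW-6) − h(OW-7) = 292.32 − 285.78 = 6.54 m.
Hydraulic gradient: i = |Δh| / L = 6.54 / 214 = 0.0306.
Flow is from higher to lower head: from OW-6 toward OW-7, i.e. toward the south-east.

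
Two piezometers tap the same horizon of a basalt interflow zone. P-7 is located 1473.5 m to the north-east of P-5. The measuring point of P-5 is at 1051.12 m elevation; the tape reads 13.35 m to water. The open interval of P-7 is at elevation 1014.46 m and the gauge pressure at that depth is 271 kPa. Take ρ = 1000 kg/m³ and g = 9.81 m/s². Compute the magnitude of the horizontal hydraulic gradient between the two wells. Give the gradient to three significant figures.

Total head at P-5: h = 1051.12 − 13.35 = 1037.77 m.
Pressure head at P-7: ψ = P/(ρg) = 271×1000 / (1000 × 9.81) = 27.62 m.
Total head at P-7: h = z + ψ = 1014.46 + 27.62 = 1042.08 m.
Head difference: h(P-5) − h(P-7) = 1037.77 − 1042.08 = -4.31 m.
Hydraulic gradient: i = |Δh| / L = 4.31 / 1473.5 = 0.00293.

i ≈ 0.00293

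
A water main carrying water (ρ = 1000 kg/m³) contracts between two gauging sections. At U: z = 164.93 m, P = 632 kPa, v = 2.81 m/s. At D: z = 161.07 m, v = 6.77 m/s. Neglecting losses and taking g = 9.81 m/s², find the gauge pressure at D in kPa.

Pressure head at U: ψ₁ = P₁/(ρg) = 632×1000 / (1000 × 9.81) = 64.42 m.
Velocity heads: v₁²/2g = 2.81²/19.62 = 0.402 m; v₂²/2g = 6.77²/19.62 = 2.336 m.
Total head H = z₁ + ψ₁ + v₁²/2g = 164.93 + 64.42 + 0.402 = 229.75 m.
ψ₂ = H − z₂ − v₂²/2g = 229.75 − 161.07 − 2.336 = 66.34 m.
P₂ = ρgψ₂ = 1000 × 9.81 × 66.34 ≈ 651 kPa.

P₂ ≈ 651 kPa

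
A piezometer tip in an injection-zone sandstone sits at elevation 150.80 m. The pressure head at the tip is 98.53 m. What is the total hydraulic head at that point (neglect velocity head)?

h = z + ψ = 150.80 + 98.53 = 249.33 m.

h ≈ 249.33 m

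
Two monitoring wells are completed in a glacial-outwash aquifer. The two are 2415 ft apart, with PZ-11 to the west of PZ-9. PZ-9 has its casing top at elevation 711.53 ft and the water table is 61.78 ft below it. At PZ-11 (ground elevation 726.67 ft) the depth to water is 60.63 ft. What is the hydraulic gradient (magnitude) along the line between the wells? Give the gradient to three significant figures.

i ≈ 0.00675

Total head at PZ-9: h = 711.53 − 61.78 = 649.75 ft.
Total head at PZ-11: h = 726.67 − 60.63 = 666.04 ft.
Head difference: h(PZ-9) − h(PZ-11) = 649.75 − 666.04 = -16.29 ft.
Hydraulic gradient: i = |Δh| / L = 16.29 / 2415 = 0.00675.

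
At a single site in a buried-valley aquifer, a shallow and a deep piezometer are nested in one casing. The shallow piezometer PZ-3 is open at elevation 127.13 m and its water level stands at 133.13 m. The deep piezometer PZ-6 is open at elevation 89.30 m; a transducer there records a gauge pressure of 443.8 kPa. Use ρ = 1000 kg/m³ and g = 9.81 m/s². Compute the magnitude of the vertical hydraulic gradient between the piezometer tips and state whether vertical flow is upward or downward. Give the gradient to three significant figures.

Total head at PZ-3: h = 133.13 m (water level in the standpipe).
Pressure head at PZ-6: ψ = P/(ρg) = 443.8×1000 / (1000 × 9.81) = 45.24 m.
Total head at PZ-6: h = z + ψ = 89.30 + 45.24 = 134.54 m.
Δh = h(PZ-3) − h(PZ-6) = 133.13 − 134.54 = -1.41 m.
Vertical separation Δz = 127.13 − 89.30 = 37.83 m.
|i_v| = |Δh| / Δz = 1.41 / 37.83 = 0.0373.
Head is higher in the deep piezometer, so vertical flow is upward (discharge condition).

|i_v| ≈ 0.0373; vertical flow is upward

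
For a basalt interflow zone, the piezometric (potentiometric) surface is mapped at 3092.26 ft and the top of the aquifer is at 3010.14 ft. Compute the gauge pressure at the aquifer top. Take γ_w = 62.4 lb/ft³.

Pressure head at the aquifer top: ψ = h − z = 3092.26 − 3010.14 = 82.12 ft.
P = γψ/144 = 62.4 × 82.12 / 144 = 35.6 psi.

P ≈ 35.6 psi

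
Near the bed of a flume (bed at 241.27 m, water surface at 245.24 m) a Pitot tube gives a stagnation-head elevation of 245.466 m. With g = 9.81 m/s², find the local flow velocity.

v ≈ 2.11 m/s

Near the bed, under hydrostatic conditions, the piezometric head (z + ψ) equals the free-surface elevation, 245.24 m.
Velocity head = total − piezometric = 245.466 − 245.24 = 0.226 m.
v = √(2g·h_v) = √(2 × 9.81 × 0.226) = 2.11 m/s.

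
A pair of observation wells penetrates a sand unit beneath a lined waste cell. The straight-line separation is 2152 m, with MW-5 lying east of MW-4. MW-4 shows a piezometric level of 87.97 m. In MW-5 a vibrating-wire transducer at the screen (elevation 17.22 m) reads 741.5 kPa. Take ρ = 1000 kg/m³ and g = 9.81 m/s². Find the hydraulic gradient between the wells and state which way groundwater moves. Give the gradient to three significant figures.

i ≈ 0.00225; groundwater flows toward the west

Total head at MW-4: h = 87.97 m (water level in the piezometer is the total head).
Pressure head at MW-5: ψ = P/(ρg) = 741.5×1000 / (1000 × 9.81) = 75.59 m.
Total head at MW-5: h = z + ψ = 17.22 + 75.59 = 92.81 m.
Head difference: h(MW-4) − h(MW-5) = 87.97 − 92.81 = -4.84 m.
Hydraulic gradient: i = |Δh| / L = 4.84 / 2152 = 0.00225.
Flow is from higher to lower head: from MW-5 toward MW-4, i.e. toward the west.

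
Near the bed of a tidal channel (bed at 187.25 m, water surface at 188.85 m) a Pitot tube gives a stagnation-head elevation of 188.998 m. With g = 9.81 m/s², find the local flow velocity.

Near the bed, under hydrostatic conditions, the piezometric head (z + ψ) equals the free-surface elevation, 188.85 m.
Velocity head = total − piezometric = 188.998 − 188.85 = 0.148 m.
v = √(2g·h_v) = √(2 × 9.81 × 0.148) = 1.70 m/s.

v ≈ 1.70 m/s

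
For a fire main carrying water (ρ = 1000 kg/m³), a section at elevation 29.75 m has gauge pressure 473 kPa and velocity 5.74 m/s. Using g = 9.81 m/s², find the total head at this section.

Pressure head ψ = P/(ρg) = 473×1000 / (1000 × 9.81) = 48.22 m.
Velocity head = v²/(2g) = 5.74² / (2 × 9.81) = 1.679 m.
h = z + ψ + v²/(2g) = 29.75 + 48.22 + 1.679 = 79.65 m.

h ≈ 79.65 m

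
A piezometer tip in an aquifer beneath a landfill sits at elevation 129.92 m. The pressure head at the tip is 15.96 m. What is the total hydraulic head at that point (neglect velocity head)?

h ≈ 145.88 m

h = z + ψ = 129.92 + 15.96 = 145.88 m.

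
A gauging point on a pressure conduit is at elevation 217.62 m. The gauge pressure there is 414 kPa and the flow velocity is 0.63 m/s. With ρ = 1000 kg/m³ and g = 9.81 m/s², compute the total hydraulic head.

Pressure head ψ = P/(ρg) = 414×1000 / (1000 × 9.81) = 42.20 m.
Velocity head = v²/(2g) = 0.63² / (2 × 9.81) = 0.020 m.
h = z + ψ + v²/(2g) = 217.62 + 42.20 + 0.020 = 259.84 m.

h ≈ 259.84 m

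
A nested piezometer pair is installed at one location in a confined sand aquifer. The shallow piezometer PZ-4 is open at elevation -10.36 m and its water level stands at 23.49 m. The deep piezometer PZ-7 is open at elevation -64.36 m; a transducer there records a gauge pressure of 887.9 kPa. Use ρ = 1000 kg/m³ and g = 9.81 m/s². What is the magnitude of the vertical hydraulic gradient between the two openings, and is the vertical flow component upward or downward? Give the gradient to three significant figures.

|i_v| ≈ 0.0493; vertical flow is upward

Total head at PZ-4: h = 23.49 m (water level in the standpipe).
Pressure head at PZ-7: ψ = P/(ρg) = 887.9×1000 / (1000 × 9.81) = 90.51 m.
Total head at PZ-7: h = z + ψ = -64.36 + 90.51 = 26.15 m.
Δh = h(PZ-4) − h(PZ-7) = 23.49 − 26.15 = -2.66 m.
Vertical separation Δz = -10.36 − (-64.36) = 54.00 m.
|i_v| = |Δh| / Δz = 2.66 / 54.00 = 0.0493.
Head is higher in the deep piezometer, so vertical flow is upward (discharge condition).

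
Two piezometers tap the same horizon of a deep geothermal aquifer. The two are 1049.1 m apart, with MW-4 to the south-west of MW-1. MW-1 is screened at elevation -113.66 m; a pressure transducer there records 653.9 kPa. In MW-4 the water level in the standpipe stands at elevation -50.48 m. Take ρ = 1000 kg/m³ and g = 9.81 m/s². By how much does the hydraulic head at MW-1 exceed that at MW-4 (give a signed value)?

Pressure head at MW-1: ψ = P/(ρg) = 653.9×1000 / (1000 × 9.81) = 66.66 m.
Total head at MW-1: h = z + ψ = -113.66 + 66.66 = -47.00 m.
Total head at MW-4: h = -50.48 m (water level in the piezometer is the total head).
Head difference: h(MW-1) − h(MW-4) = -47.00 − (-50.48) = 3.48 m.

Δh ≈ 3.48 m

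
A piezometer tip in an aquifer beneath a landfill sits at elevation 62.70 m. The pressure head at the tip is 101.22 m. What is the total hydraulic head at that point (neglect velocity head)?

h ≈ 163.92 m

h = z + ψ = 62.70 + 101.22 = 163.92 m.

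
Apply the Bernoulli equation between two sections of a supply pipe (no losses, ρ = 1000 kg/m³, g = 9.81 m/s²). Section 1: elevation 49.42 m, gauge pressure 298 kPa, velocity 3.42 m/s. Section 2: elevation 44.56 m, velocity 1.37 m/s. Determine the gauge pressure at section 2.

P₂ ≈ 351 kPa

Pressure head at 1: ψ₁ = P₁/(ρg) = 298×1000 / (1000 × 9.81) = 30.38 m.
Velocity heads: v₁²/2g = 3.42²/19.62 = 0.596 m; v₂²/2g = 1.37²/19.62 = 0.096 m.
Total head H = z₁ + ψ₁ + v₁²/2g = 49.42 + 30.38 + 0.596 = 80.40 m.
ψ₂ = H − z₂ − v₂²/2g = 80.40 − 44.56 − 0.096 = 35.74 m.
P₂ = ρgψ₂ = 1000 × 9.81 × 35.74 ≈ 351 kPa.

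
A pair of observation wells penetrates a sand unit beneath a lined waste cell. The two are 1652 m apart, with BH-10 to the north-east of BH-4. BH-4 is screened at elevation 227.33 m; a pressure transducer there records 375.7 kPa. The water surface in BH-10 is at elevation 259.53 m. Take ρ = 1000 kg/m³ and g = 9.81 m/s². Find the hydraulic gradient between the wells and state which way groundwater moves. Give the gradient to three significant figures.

Pressure head at BH-4: ψ = P/(ρg) = 375.7×1000 / (1000 × 9.81) = 38.30 m.
Total head at BH-4: h = z + ψ = 227.33 + 38.30 = 265.63 m.
Total head at BH-10: h = 259.53 m (water level in the piezometer is the total head).
Head difference: h(BH-4) − h(BH-10) = 265.63 − 259.53 = 6.10 m.
Hydraulic gradient: i = |Δh| / L = 6.10 / 1652 = 0.00369.
Flow is from higher to lower head: from BH-4 toward BH-10, i.e. toward the north-east.

i ≈ 0.00369; groundwater flows toward the north-east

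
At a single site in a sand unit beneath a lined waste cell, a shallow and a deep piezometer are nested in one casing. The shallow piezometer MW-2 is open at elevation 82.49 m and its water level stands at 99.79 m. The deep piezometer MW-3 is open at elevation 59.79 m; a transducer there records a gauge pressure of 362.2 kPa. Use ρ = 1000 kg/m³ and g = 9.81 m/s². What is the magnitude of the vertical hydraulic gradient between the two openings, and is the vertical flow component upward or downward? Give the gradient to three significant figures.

|i_v| ≈ 0.136; vertical flow is downward

Total head at MW-2: h = 99.79 m (water level in the standpipe).
Pressure head at MW-3: ψ = P/(ρg) = 362.2×1000 / (1000 × 9.81) = 36.92 m.
Total head at MW-3: h = z + ψ = 59.79 + 36.92 = 96.71 m.
Δh = h(MW-2) − h(MW-3) = 99.79 − 96.71 = 3.08 m.
Vertical separation Δz = 82.49 − 59.79 = 22.70 m.
|i_v| = |Δh| / Δz = 3.08 / 22.70 = 0.136.
Head is higher in the shallow piezometer, so vertical flow is downward (recharge condition).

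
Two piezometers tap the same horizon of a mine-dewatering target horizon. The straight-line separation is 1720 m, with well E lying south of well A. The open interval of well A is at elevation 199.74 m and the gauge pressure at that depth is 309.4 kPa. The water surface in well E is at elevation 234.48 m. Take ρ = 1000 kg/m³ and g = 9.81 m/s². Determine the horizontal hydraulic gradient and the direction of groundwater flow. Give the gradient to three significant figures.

Pressure head at well A: ψ = P/(ρg) = 309.4×1000 / (1000 × 9.81) = 31.54 m.
Total head at well A: h = z + ψ = 199.74 + 31.54 = 231.28 m.
Total head at well E: h = 234.48 m (water level in the piezometer is the total head).
Head difference: h(well A) − h(well E) = 231.28 − 234.48 = -3.20 m.
Hydraulic gradient: i = |Δh| / L = 3.20 / 1720 = 0.00186.
Flow is from higher to lower head: from well E toward well A, i.e. toward the north.

i ≈ 0.00186; groundwater flows toward the north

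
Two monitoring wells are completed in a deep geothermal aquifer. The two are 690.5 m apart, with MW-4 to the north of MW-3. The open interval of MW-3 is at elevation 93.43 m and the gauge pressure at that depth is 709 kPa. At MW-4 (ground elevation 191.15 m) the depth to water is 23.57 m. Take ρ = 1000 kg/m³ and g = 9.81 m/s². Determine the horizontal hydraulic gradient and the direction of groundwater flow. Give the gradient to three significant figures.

i ≈ 0.00272; groundwater flows toward the south

Pressure head at MW-3: ψ = P/(ρg) = 709×1000 / (1000 × 9.81) = 72.27 m.
Total head at MW-3: h = z + ψ = 93.43 + 72.27 = 165.70 m.
Total head at MW-4: h = 191.15 − 23.57 = 167.58 m.
Head difference: h(MW-3) − h(MW-4) = 165.70 − 167.58 = -1.88 m.
Hydraulic gradient: i = |Δh| / L = 1.88 / 690.5 = 0.00272.
Flow is from higher to lower head: from MW-4 toward MW-3, i.e. toward the south.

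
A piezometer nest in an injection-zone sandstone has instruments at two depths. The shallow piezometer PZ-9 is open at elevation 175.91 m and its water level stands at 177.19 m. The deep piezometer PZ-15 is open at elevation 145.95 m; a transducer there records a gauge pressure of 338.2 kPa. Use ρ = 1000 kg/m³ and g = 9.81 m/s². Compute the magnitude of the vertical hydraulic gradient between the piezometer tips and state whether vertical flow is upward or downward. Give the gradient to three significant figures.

Total head at PZ-9: h = 177.19 m (water level in the standpipe).
Pressure head at PZ-15: ψ = P/(ρg) = 338.2×1000 / (1000 × 9.81) = 34.48 m.
Total head at PZ-15: h = z + ψ = 145.95 + 34.48 = 180.43 m.
Δh = h(PZ-9) − h(PZ-15) = 177.19 − 180.43 = -3.24 m.
Vertical separation Δz = 175.91 − 145.95 = 29.96 m.
|i_v| = |Δh| / Δz = 3.24 / 29.96 = 0.108.
Head is higher in the deep piezometer, so vertical flow is upward (discharge condition).

|i_v| ≈ 0.108; vertical flow is upward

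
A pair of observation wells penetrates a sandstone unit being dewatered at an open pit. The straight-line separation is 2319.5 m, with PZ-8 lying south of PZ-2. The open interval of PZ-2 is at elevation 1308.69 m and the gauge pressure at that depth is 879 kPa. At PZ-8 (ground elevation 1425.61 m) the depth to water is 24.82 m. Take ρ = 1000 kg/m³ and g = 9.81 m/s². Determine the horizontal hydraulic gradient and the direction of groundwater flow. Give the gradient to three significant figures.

Pressure head at PZ-2: ψ = P/(ρg) = 879×1000 / (1000 × 9.81) = 89.60 m.
Total head at PZ-2: h = z + ψ = 1308.69 + 89.60 = 1398.29 m.
Total head at PZ-8: h = 1425.61 − 24.82 = 1400.79 m.
Head difference: h(PZ-2) − h(PZ-8) = 1398.29 − 1400.79 = -2.50 m.
Hydraulic gradient: i = |Δh| / L = 2.50 / 2319.5 = 0.00108.
Flow is from higher to lower head: from PZ-8 toward PZ-2, i.e. toward the north.

i ≈ 0.00108; groundwater flows toward the north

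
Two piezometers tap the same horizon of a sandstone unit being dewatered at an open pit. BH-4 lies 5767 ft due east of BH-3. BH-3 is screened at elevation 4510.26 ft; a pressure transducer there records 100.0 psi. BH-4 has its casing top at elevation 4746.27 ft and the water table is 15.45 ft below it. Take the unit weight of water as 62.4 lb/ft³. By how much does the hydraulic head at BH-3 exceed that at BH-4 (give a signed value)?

Pressure head at BH-3: ψ = 144·P/γ = 144 × 100.0 / 62.4 = 230.77 ft.
Total head at BH-3: h = z + ψ = 4510.26 + 230.77 = 4741.03 ft.
Total head at BH-4: h = 4746.27 − 15.45 = 4730.82 ft.
Head difference: h(BH-3) − h(BH-4) = 4741.03 − 4730.82 = 10.21 ft.

Δh ≈ 10.21 ft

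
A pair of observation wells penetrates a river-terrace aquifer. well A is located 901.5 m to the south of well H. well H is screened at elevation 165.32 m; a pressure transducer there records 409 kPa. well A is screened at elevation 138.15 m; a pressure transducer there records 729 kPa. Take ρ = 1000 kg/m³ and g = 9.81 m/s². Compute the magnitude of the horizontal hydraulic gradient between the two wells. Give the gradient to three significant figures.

Pressure head at well H: ψ = P/(ρg) = 409×1000 / (1000 × 9.81) = 41.69 m.
Total head at well H: h = z + ψ = 165.32 + 41.69 = 207.01 m.
Pressure head at well A: ψ = P/(ρg) = 729×1000 / (1000 × 9.81) = 74.31 m.
Total head at well A: h = z + ψ = 138.15 + 74.31 = 212.46 m.
Head difference: h(well H) − h(well A) = 207.01 − 212.46 = -5.45 m.
Hydraulic gradient: i = |Δh| / L = 5.45 / 901.5 = 0.00605.

i ≈ 0.00605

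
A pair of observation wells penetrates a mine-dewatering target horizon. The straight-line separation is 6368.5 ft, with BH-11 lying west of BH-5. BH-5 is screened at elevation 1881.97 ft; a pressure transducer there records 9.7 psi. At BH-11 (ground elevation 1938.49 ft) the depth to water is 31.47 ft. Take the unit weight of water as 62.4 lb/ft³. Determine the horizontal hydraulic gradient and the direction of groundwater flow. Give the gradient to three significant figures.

i ≈ 0.000419; groundwater flows toward the east

Pressure head at BH-5: ψ = 144·P/γ = 144 × 9.7 / 62.4 = 22.38 ft.
Total head at BH-5: h = z + ψ = 1881.97 + 22.38 = 1904.35 ft.
Total head at BH-11: h = 1938.49 − 31.47 = 1907.02 ft.
Head difference: h(BH-5) − h(BH-11) = 1904.35 − 1907.02 = -2.67 ft.
Hydraulic gradient: i = |Δh| / L = 2.67 / 6368.5 = 0.000419.
Flow is from higher to lower head: from BH-11 toward BH-5, i.e. toward the east.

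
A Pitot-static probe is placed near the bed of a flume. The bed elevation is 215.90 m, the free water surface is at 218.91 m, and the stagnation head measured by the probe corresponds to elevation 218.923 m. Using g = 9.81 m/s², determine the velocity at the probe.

v ≈ 0.505 m/s

Near the bed, under hydrostatic conditions, the piezometric head (z + ψ) equals the free-surface elevation, 218.91 m.
Velocity head = total − piezometric = 218.923 − 218.91 = 0.013 m.
v = √(2g·h_v) = √(2 × 9.81 × 0.013) = 0.505 m/s.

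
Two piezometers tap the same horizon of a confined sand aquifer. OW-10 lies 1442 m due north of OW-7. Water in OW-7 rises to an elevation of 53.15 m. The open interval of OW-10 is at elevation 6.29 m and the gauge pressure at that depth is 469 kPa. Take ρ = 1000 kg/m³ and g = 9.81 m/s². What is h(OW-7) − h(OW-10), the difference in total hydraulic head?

Total head at OW-7: h = 53.15 m (water level in the piezometer is the total head).
Pressure head at OW-10: ψ = P/(ρg) = 469×1000 / (1000 × 9.81) = 47.81 m.
Total head at OW-10: h = z + ψ = 6.29 + 47.81 = 54.10 m.
Head difference: h(OW-7) − h(OW-10) = 53.15 − 54.10 = -0.95 m.

Δh ≈ -0.95 m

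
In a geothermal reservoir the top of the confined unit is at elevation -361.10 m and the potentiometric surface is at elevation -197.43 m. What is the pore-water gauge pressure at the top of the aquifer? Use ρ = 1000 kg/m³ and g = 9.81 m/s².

Pressure head at the aquifer top: ψ = h − z = -197.43 − (-361.10) = 163.67 m.
P = ρgψ = 1000 × 9.81 × 163.67 = 1605603 Pa ≈ 1610 kPa.

P ≈ 1610 kPa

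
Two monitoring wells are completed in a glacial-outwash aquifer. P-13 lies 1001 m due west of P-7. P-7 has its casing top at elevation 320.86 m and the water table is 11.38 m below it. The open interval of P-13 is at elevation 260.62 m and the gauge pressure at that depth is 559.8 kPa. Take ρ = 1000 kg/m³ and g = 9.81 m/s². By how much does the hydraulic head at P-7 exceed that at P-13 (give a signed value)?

Total head at P-7: h = 320.86 − 11.38 = 309.48 m.
Pressure head at P-13: ψ = P/(ρg) = 559.8×1000 / (1000 × 9.81) = 57.06 m.
Total head at P-13: h = z + ψ = 260.62 + 57.06 = 317.68 m.
Head difference: h(P-7) − h(P-13) = 309.48 − 317.68 = -8.20 m.

Δh ≈ -8.20 m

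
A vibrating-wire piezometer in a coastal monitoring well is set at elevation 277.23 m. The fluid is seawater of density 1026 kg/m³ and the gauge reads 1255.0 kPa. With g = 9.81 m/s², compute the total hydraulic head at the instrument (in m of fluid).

ψ = P/(ρg) = 1255.0×1000 / (1026 × 9.81) = 124.69 m.
h = z + ψ = 277.23 + 124.69 = 401.92 m.

h ≈ 401.92 m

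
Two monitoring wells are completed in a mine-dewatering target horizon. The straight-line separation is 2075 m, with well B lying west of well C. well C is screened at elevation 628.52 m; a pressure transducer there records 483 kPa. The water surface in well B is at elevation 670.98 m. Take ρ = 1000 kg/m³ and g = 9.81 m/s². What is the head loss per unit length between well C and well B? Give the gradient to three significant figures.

i ≈ 0.00327 m/m

Pressure head at well C: ψ = P/(ρg) = 483×1000 / (1000 × 9.81) = 49.24 m.
Total head at well C: h = z + ψ = 628.52 + 49.24 = 677.76 m.
Total head at well B: h = 670.98 m (water level in the piezometer is the total head).
Head difference: h(well C) − h(well B) = 677.76 − 670.98 = 6.78 m.
Hydraulic gradient: i = |Δh| / L = 6.78 / 2075 = 0.00327.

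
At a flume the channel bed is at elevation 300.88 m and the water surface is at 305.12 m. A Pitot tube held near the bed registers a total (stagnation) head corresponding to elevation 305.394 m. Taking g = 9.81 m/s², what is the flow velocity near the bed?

Near the bed, under hydrostatic conditions, the piezometric head (z + ψ) equals the free-surface elevation, 305.12 m.
Velocity head = total − piezometric = 305.394 − 305.12 = 0.274 m.
v = √(2g·h_v) = √(2 × 9.81 × 0.274) = 2.32 m/s.

v ≈ 2.32 m/s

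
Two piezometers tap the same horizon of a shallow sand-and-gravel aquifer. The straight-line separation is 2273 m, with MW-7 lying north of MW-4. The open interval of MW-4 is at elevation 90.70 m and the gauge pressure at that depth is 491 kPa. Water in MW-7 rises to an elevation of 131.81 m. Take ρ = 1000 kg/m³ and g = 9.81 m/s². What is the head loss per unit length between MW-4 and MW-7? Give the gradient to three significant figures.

i ≈ 0.00393 m/m

Pressure head at MW-4: ψ = P/(ρg) = 491×1000 / (1000 × 9.81) = 50.05 m.
Total head at MW-4: h = z + ψ = 90.70 + 50.05 = 140.75 m.
Total head at MW-7: h = 131.81 m (water level in the piezometer is the total head).
Head difference: h(MW-4) − h(MW-7) = 140.75 − 131.81 = 8.94 m.
Hydraulic gradient: i = |Δh| / L = 8.94 / 2273 = 0.00393.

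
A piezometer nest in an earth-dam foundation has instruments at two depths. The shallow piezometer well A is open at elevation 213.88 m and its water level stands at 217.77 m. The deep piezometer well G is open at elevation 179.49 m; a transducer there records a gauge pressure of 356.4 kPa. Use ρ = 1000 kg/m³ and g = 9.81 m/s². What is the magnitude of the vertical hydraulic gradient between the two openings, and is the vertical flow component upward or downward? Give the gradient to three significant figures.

|i_v| ≈ 0.0567; vertical flow is downward

Total head at well A: h = 217.77 m (water level in the standpipe).
Pressure head at well G: ψ = P/(ρg) = 356.4×1000 / (1000 × 9.81) = 36.33 m.
Total head at well G: h = z + ψ = 179.49 + 36.33 = 215.82 m.
Δh = h(well A) − h(well G) = 217.77 − 215.82 = 1.95 m.
Vertical separation Δz = 213.88 − 179.49 = 34.39 m.
|i_v| = |Δh| / Δz = 1.95 / 34.39 = 0.0567.
Head is higher in the shallow piezometer, so vertical flow is downward (recharge condition).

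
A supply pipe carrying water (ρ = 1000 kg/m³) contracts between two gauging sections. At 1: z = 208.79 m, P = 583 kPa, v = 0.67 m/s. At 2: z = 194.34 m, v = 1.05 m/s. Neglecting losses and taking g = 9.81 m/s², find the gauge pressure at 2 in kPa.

P₂ ≈ 724 kPa

Pressure head at 1: ψ₁ = P₁/(ρg) = 583×1000 / (1000 × 9.81) = 59.43 m.
Velocity heads: v₁²/2g = 0.67²/19.62 = 0.023 m; v₂²/2g = 1.05²/19.62 = 0.056 m.
Total head H = z₁ + ψ₁ + v₁²/2g = 208.79 + 59.43 + 0.023 = 268.24 m.
ψ₂ = H − z₂ − v₂²/2g = 268.24 − 194.34 − 0.056 = 73.84 m.
P₂ = ρgψ₂ = 1000 × 9.81 × 73.84 ≈ 724 kPa.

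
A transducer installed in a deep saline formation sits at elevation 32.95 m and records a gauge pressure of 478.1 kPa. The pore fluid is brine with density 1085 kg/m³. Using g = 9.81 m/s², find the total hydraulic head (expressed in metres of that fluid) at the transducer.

h ≈ 77.87 m

ψ = P/(ρg) = 478.1×1000 / (1085 × 9.81) = 44.92 m.
h = z + ψ = 32.95 + 44.92 = 77.87 m.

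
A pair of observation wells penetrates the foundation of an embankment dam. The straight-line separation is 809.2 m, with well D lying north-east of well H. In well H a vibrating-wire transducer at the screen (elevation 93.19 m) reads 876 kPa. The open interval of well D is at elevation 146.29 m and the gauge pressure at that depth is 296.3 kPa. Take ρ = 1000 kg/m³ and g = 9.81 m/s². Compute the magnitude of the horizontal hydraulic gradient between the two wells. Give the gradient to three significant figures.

Pressure head at well H: ψ = P/(ρg) = 876×1000 / (1000 × 9.81) = 89.30 m.
Total head at well H: h = z + ψ = 93.19 + 89.30 = 182.49 m.
Pressure head at well D: ψ = P/(ρg) = 296.3×1000 / (1000 × 9.81) = 30.20 m.
Total head at well D: h = z + ψ = 146.29 + 30.20 = 176.49 m.
Head difference: h(well H) − h(well D) = 182.49 − 176.49 = 6.00 m.
Hydraulic gradient: i = |Δh| / L = 6.00 / 809.2 = 0.00741.

i ≈ 0.00741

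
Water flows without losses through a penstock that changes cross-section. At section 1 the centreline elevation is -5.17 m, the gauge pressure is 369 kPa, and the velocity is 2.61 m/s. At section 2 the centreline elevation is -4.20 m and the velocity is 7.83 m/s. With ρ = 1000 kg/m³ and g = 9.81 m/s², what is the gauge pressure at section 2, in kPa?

Pressure head at 1: ψ₁ = P₁/(ρg) = 369×1000 / (1000 × 9.81) = 37.61 m.
Velocity heads: v₁²/2g = 2.61²/19.62 = 0.347 m; v₂²/2g = 7.83²/19.62 = 3.125 m.
Total head H = z₁ + ψ₁ + v₁²/2g = -5.17 + 37.61 + 0.347 = 32.79 m.
ψ₂ = H − z₂ − v₂²/2g = 32.79 − (-4.20) − 3.125 = 33.87 m.
P₂ = ρgψ₂ = 1000 × 9.81 × 33.87 ≈ 332 kPa.

P₂ ≈ 332 kPa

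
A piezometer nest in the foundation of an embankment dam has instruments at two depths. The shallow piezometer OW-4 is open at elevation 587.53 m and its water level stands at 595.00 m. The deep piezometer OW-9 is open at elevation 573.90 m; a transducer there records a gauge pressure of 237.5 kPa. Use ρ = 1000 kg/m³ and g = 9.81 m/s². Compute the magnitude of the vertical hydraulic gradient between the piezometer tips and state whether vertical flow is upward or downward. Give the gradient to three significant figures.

Total head at OW-4: h = 595.00 m (water level in the standpipe).
Pressure head at OW-9: ψ = P/(ρg) = 237.5×1000 / (1000 × 9.81) = 24.21 m.
Total head at OW-9: h = z + ψ = 573.90 + 24.21 = 598.11 m.
Δh = h(OW-4) − h(OW-9) = 595.00 − 598.11 = -3.11 m.
Vertical separation Δz = 587.53 − 573.90 = 13.63 m.
|i_v| = |Δh| / Δz = 3.11 / 13.63 = 0.228.
Head is higher in the deep piezometer, so vertical flow is upward (discharge condition).

|i_v| ≈ 0.228; vertical flow is upward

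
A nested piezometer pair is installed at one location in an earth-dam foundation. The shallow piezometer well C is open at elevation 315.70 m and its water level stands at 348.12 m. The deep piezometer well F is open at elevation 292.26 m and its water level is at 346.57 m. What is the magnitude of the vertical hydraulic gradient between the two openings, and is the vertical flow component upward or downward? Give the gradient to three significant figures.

Total head at well C: h = 348.12 m (water level in the standpipe).
Total head at well F: h = 346.57 m.
Δh = h(well C) − h(well F) = 348.12 − 346.57 = 1.55 m.
Vertical separation Δz = 315.70 − 292.26 = 23.44 m.
|i_v| = |Δh| / Δz = 1.55 / 23.44 = 0.0661.
Head is higher in the shallow piezometer, so vertical flow is downward (recharge condition).

|i_v| ≈ 0.0661; vertical flow is downward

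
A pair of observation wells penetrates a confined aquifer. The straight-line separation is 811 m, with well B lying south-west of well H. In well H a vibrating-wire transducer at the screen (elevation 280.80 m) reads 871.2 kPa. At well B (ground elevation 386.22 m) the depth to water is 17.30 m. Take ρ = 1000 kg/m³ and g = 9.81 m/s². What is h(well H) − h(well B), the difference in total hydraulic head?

Pressure head at well H: ψ = P/(ρg) = 871.2×1000 / (1000 × 9.81) = 88.81 m.
Total head at well H: h = z + ψ = 280.80 + 88.81 = 369.61 m.
Total head at well B: h = 386.22 − 17.30 = 368.92 m.
Head difference: h(well H) − h(well B) = 369.61 − 368.92 = 0.69 m.

Δh ≈ 0.69 m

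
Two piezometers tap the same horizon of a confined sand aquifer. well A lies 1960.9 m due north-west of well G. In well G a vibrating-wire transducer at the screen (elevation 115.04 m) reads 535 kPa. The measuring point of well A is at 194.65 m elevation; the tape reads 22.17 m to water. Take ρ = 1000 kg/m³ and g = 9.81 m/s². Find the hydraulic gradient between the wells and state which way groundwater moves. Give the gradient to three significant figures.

Pressure head at well G: ψ = P/(ρg) = 535×1000 / (1000 × 9.81) = 54.54 m.
Total head at well G: h = z + ψ = 115.04 + 54.54 = 169.58 m.
Total head at well A: h = 194.65 − 22.17 = 172.48 m.
Head difference: h(well G) − h(well A) = 169.58 − 172.48 = -2.90 m.
Hydraulic gradient: i = |Δh| / L = 2.90 / 1960.9 = 0.00148.
Flow is from higher to lower head: from well A toward well G, i.e. toward the south-east.

i ≈ 0.00148; groundwater flows toward the south-east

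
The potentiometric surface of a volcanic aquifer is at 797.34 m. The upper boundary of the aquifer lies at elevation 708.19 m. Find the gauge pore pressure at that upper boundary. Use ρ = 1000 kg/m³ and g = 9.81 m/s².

P ≈ 875 kPa

Pressure head at the aquifer top: ψ = h − z = 797.34 − 708.19 = 89.15 m.
P = ρgψ = 1000 × 9.81 × 89.15 = 874561 Pa ≈ 875 kPa.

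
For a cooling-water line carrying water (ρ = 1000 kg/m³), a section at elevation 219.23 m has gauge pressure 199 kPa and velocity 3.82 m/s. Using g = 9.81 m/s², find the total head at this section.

Pressure head ψ = P/(ρg) = 199×1000 / (1000 × 9.81) = 20.29 m.
Velocity head = v²/(2g) = 3.82² / (2 × 9.81) = 0.744 m.
h = z + ψ + v²/(2g) = 219.23 + 20.29 + 0.744 = 240.26 m.

h ≈ 240.26 m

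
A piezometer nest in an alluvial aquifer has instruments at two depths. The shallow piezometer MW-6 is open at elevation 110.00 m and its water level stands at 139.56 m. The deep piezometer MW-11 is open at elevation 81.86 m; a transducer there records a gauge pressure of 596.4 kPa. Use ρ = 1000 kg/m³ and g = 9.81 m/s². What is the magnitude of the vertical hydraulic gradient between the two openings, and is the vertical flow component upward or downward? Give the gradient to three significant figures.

|i_v| ≈ 0.110; vertical flow is upward

Total head at MW-6: h = 139.56 m (water level in the standpipe).
Pressure head at MW-11: ψ = P/(ρg) = 596.4×1000 / (1000 × 9.81) = 60.80 m.
Total head at MW-11: h = z + ψ = 81.86 + 60.80 = 142.66 m.
Δh = h(MW-6) − h(MW-11) = 139.56 − 142.66 = -3.10 m.
Vertical separation Δz = 110.00 − 81.86 = 28.14 m.
|i_v| = |Δh| / Δz = 3.10 / 28.14 = 0.110.
Head is higher in the deep piezometer, so vertical flow is upward (discharge condition).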